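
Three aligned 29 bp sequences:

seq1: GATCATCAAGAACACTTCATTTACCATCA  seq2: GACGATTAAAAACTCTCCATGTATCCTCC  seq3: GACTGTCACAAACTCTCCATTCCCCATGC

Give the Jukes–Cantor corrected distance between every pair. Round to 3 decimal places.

seq1–seq2: 10/29 sites differ → p ≈ 0.344828, d = −0.75 ln(1 − 0.459771) = 0.461822 ≈ 0.462.
seq1–seq3: 11/29 sites differ → p ≈ 0.37931, d = −0.75 ln(1 − 0.505747) = 0.528531 ≈ 0.529.
seq2–seq3: 10/29 sites differ → p ≈ 0.344828, d = −0.75 ln(1 − 0.459771) = 0.461822 ≈ 0.462.

d(seq1,seq2) = 0.462, d(seq1,seq3) = 0.529, d(seq2,seq3) = 0.462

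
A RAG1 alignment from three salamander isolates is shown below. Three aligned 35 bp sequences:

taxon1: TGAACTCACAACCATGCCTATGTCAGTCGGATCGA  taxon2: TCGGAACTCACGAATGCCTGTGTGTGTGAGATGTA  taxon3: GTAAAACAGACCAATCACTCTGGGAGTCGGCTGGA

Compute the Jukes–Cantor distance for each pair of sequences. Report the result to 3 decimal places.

taxon1–taxon2: 16/35 sites differ → p ≈ 0.457143, d = −0.75 ln(1 − 0.609524) = 0.705292 ≈ 0.705.
taxon1–taxon3: 14/35 sites differ → p = 0.4, d = −0.75 ln(1 − 0.533333) = 0.571605 ≈ 0.572.
taxon2–taxon3: 16/35 sites differ → p ≈ 0.457143, d = −0.75 ln(1 − 0.609524) = 0.705292 ≈ 0.705.

d(taxon1,taxon2) = 0.705, d(taxon1,taxon3) = 0.572, d(taxon2,taxon3) = 0.705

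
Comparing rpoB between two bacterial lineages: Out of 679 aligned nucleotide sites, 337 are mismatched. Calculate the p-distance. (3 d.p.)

p = 337/679 = 0.496318… ≈ 0.496 (to 3 d.p.).

0.496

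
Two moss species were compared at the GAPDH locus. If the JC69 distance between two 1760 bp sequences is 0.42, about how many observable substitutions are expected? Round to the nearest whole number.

Invert JC69: p = (3/4)(1 − e^(−4d/3)) = 0.75 × (1 − e^(-0.56)) = 0.75 × (1 − 0.571209) = 0.321593.
Expected differing sites = pL ≈ 0.321593 × 1760 = 566.00368 ≈ 566.

566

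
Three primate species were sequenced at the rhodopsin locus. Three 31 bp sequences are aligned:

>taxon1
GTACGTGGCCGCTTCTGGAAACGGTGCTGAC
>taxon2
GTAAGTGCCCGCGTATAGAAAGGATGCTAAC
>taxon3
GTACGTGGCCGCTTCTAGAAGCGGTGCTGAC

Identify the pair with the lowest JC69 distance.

taxon1 and taxon3

taxon1–taxon2: 8/31 differ, p = 0.258, d = 0.316.
taxon1–taxon3: 2/31 differ, p = 0.065, d = 0.067.
taxon2–taxon3: 8/31 differ, p = 0.258, d = 0.316.
The smallest distance is between taxon1 and taxon3.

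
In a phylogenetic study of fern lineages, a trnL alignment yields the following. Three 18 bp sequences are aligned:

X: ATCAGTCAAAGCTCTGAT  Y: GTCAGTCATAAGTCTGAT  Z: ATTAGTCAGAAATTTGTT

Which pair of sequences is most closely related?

X and Y

X–Y: 4/18 differ, p = 0.222, d = 0.264.
X–Z: 6/18 differ, p = 0.333, d = 0.441.
Y–Z: 6/18 differ, p = 0.333, d = 0.441.
The smallest distance is between X and Y.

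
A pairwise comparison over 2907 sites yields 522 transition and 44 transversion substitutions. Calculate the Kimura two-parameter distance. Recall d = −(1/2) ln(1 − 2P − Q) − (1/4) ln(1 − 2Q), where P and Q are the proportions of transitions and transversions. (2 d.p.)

P = 522/2907 ≈ 0.179567 and Q = 44/2907 ≈ 0.015136.
Under the Kimura two-parameter model, d = −½ ln(1 − 2P − Q) − ¼ ln(1 − 2Q).
1 − 2P − Q = 0.62573, giving −½ ln(0.62573) = 0.234418.
1 − 2Q = 0.969728, giving −¼ ln(0.969728) = 0.007685.
d = 0.234418 + 0.007685 = 0.242103.

0.24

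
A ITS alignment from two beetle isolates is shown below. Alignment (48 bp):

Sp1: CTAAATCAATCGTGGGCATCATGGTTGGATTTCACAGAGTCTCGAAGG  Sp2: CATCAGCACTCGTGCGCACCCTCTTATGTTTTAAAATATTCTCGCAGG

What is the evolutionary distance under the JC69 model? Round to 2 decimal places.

The sequences differ at 18 of 48 sites, so p = 18/48 = 0.375.
d = −(3/4) ln(1 − 4p/3) = −0.75 ln(1 − 0.5) = −0.75 ln(0.5)
  = −0.75 × (-0.693147) = 0.519860 substitutions/site.

0.52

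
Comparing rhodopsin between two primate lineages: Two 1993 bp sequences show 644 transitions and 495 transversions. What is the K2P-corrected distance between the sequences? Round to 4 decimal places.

1.2968

P = 644/1993 ≈ 0.323131 and Q = 495/1993 ≈ 0.248369.
Under the Kimura two-parameter model, d = −½ ln(1 − 2P − Q) − ¼ ln(1 − 2Q).
1 − 2P − Q = 0.105369, giving −½ ln(0.105369) = 1.125143.
1 − 2Q = 0.503262, giving −¼ ln(0.503262) = 0.171661.
d = 1.125143 + 0.171661 = 1.296804.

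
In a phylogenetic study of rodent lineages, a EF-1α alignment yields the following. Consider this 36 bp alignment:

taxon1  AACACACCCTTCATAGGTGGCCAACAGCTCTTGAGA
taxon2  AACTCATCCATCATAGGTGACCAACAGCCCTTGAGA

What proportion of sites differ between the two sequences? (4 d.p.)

The sequences differ at 5 of 36 positions (sites 4, 7, 10, 20, 29).
p = 5/36 = 0.138888… ≈ 0.1389 (to 4 d.p.).

0.1389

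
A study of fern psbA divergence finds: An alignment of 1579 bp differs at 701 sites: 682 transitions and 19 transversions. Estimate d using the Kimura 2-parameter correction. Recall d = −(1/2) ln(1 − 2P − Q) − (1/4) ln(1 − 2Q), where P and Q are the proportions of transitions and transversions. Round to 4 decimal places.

P = 682/1579 ≈ 0.431919 and Q = 19/1579 ≈ 0.012033.
Under the Kimura two-parameter model, d = −½ ln(1 − 2P − Q) − ¼ ln(1 − 2Q).
1 − 2P − Q = 0.124129, giving −½ ln(0.124129) = 1.043217.
1 − 2Q = 0.975934, giving −¼ ln(0.975934) = 0.006090.
d = 1.043217 + 0.006090 = 1.049307.

1.0493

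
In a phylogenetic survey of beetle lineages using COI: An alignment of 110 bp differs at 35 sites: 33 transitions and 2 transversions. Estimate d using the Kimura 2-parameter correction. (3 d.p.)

0.491

P = 33/110 = 0.3 and Q = 2/110 ≈ 0.018182.
Under the Kimura two-parameter model, d = −½ ln(1 − 2P − Q) − ¼ ln(1 − 2Q).
1 − 2P − Q = 0.381818, giving −½ ln(0.381818) = 0.481406.
1 − 2Q = 0.963636, giving −¼ ln(0.963636) = 0.009260.
d = 0.481406 + 0.009260 = 0.490666.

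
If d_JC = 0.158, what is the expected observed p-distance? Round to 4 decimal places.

0.1425

p = (3/4)(1 − e^(−4d/3)) = 0.75 × (1 − e^(-0.210667)) = 0.75 × (1 − 0.810044) = 0.142467.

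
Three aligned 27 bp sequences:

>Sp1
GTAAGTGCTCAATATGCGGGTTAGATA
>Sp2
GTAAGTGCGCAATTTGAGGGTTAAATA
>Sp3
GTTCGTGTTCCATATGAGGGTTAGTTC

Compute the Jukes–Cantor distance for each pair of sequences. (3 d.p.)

d(Sp1,Sp2) = 0.165, d(Sp1,Sp3) = 0.318, d(Sp2,Sp3) = 0.441

Sp1–Sp2: 4/27 sites differ → p ≈ 0.148148, d = −0.75 ln(1 − 0.197531) = 0.165047 ≈ 0.165.
Sp1–Sp3: 7/27 sites differ → p ≈ 0.259259, d = −0.75 ln(1 − 0.345679) = 0.318118 ≈ 0.318.
Sp2–Sp3: 9/27 sites differ → p ≈ 0.333333, d = −0.75 ln(1 − 0.444444) = 0.440839 ≈ 0.441.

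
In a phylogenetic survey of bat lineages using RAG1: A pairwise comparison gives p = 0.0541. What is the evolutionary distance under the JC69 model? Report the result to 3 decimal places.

d = −(3/4) ln(1 − 4p/3) = −0.75 ln(1 − 0.072133) = −0.75 ln(0.927867)
  = −0.75 × (-0.074867) = 0.056150 substitutions/site.

0.056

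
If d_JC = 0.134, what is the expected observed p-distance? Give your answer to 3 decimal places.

p = (3/4)(1 − e^(−4d/3)) = 0.75 × (1 − e^(-0.178667)) = 0.75 × (1 − 0.836384) = 0.122712.

0.123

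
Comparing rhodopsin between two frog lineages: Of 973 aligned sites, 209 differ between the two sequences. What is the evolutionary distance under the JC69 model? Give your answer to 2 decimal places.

0.25

p = 209/973 ≈ 0.2148.
d = −(3/4) ln(1 − 4p/3) = −0.75 ln(1 − 0.2864) = −0.75 ln(0.7136)
  = −0.75 × (-0.337433) = 0.253075 substitutions/site.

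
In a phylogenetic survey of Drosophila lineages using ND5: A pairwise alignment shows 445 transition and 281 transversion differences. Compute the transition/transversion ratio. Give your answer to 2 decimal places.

1.58

R = 445/281 = 1.583629… ≈ 1.58 (to 2 d.p.).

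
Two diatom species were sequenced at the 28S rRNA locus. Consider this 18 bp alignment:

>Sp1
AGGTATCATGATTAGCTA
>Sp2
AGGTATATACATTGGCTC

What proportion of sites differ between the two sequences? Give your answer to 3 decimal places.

The sequences differ at 6 of 18 positions (sites 7, 8, 9, 10, 14, 18).
p = 6/18 = 0.333333… ≈ 0.333 (to 3 d.p.).

0.333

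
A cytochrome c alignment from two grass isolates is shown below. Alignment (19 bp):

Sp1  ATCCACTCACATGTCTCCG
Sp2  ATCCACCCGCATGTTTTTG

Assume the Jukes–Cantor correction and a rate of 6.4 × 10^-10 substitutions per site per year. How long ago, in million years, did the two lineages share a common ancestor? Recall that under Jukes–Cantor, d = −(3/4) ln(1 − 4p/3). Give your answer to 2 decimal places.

The sequences differ at 5 of 19 sites (7, 9, 15, 17, 18), so p = 5/19 ≈ 0.263158.
d = −(3/4) ln(1 − 4p/3) = −0.75 ln(1 − 0.350877) = −0.75 ln(0.649123)
  = −0.75 × (-0.432133) = 0.324100 substitutions/site.
Under a molecular clock d = 2μt, so t = d/(2μ) = 0.324100 / (2 × 6.4 × 10^-10) = 253.20 million years.

253.20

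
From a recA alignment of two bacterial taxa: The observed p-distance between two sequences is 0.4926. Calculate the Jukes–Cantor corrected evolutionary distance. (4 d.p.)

0.8021

d = −(3/4) ln(1 − 4p/3) = −0.75 ln(1 − 0.6568) = −0.75 ln(0.3432)
  = −0.75 × (-1.069442) = 0.802082 substitutions/site.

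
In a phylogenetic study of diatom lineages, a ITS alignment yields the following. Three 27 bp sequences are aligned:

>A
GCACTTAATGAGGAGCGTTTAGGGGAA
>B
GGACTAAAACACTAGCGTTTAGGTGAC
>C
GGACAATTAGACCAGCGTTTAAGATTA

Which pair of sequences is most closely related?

A–B: 8/27 differ, p = 0.296, d = 0.377.
A–C: 12/27 differ, p = 0.444, d = 0.673.
B–C: 10/27 differ, p = 0.370, d = 0.511.
The smallest distance is between A and B.

A and B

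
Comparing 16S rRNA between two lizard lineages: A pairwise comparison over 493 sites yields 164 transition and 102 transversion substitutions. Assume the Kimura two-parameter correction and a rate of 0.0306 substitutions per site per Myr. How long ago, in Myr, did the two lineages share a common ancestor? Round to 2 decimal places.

18.99

P = 164/493 ≈ 0.332657 and Q = 102/493 ≈ 0.206897.
Under the Kimura two-parameter model, d = −½ ln(1 − 2P − Q) − ¼ ln(1 − 2Q).
1 − 2P − Q = 0.127789, giving −½ ln(0.127789) = 1.028687.
1 − 2Q = 0.586206, giving −¼ ln(0.586206) = 0.133521.
d = 1.028687 + 0.133521 = 1.162208.
Under a molecular clock d = 2μt, so t = d/(2μ) = 1.162208 / (2 × 0.0306) = 18.99 Myr.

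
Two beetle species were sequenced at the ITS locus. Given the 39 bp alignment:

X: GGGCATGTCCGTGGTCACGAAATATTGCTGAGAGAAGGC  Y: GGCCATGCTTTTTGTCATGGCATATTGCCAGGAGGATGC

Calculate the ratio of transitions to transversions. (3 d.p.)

1.800

Transitions are A↔G and C↔T; transversions are all other mismatches.
Transitions: 9. Transversions: 5.
R = 9/5 = 1.800.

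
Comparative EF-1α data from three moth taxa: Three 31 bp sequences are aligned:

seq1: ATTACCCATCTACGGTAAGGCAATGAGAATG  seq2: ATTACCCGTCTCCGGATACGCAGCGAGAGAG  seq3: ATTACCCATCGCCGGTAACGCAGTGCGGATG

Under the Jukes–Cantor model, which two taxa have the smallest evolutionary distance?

seq1 and seq3

seq1–seq2: 9/31 differ, p = 0.290, d = 0.367.
seq1–seq3: 6/31 differ, p = 0.194, d = 0.224.
seq2–seq3: 9/31 differ, p = 0.290, d = 0.367.
The smallest distance is between seq1 and seq3.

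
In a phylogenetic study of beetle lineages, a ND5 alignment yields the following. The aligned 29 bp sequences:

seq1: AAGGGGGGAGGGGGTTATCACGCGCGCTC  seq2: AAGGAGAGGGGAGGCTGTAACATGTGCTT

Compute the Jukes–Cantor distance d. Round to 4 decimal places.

0.5285

The sequences differ at 11 of 29 sites, so p = 11/29 ≈ 0.37931.
d = −(3/4) ln(1 − 4p/3) = −0.75 ln(1 − 0.505747) = −0.75 ln(0.494253)
  = −0.75 × (-0.704708) = 0.528531 substitutions/site.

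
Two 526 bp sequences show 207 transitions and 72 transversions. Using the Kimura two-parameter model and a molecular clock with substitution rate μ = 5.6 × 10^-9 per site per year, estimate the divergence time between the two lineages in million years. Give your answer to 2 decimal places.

122.16

P = 207/526 ≈ 0.393536 and Q = 72/526 ≈ 0.136882.
Under the Kimura two-parameter model, d = −½ ln(1 − 2P − Q) − ¼ ln(1 − 2Q).
1 − 2P − Q = 0.076046, giving −½ ln(0.076046) = 1.288208.
1 − 2Q = 0.726236, giving −¼ ln(0.726236) = 0.079970.
d = 1.288208 + 0.079970 = 1.368178.
Under a molecular clock d = 2μt, so t = d/(2μ) = 1.368178 / (2 × 5.6 × 10^-9) = 122.16 million years.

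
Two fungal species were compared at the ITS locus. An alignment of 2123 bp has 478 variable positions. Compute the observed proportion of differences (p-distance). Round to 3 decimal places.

0.225

p = 478/2123 = 0.225153… ≈ 0.225 (to 3 d.p.).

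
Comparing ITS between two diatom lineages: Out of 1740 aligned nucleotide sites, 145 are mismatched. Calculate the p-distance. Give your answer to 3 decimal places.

0.083

p = 145/1740 = 0.083333… ≈ 0.083 (to 3 d.p.).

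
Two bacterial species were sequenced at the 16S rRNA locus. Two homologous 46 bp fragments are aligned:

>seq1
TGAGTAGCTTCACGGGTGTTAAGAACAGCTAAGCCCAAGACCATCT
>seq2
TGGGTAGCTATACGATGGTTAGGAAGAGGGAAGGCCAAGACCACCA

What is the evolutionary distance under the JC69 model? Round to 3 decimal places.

0.355

The sequences differ at 13 of 46 sites, so p = 13/46 ≈ 0.282609.
d = −(3/4) ln(1 − 4p/3) = −0.75 ln(1 − 0.376812) = −0.75 ln(0.623188)
  = −0.75 × (-0.472907) = 0.354680 substitutions/site.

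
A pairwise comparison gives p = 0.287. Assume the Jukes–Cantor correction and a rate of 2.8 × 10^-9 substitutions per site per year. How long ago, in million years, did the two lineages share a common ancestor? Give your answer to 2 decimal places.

64.60

d = −(3/4) ln(1 − 4p/3) = −0.75 ln(1 − 0.382667) = −0.75 ln(0.617333)
  = −0.75 × (-0.482347) = 0.361760 substitutions/site.
Under a molecular clock d = 2μt, so t = d/(2μ) = 0.361760 / (2 × 2.8 × 10^-9) = 64.60 million years.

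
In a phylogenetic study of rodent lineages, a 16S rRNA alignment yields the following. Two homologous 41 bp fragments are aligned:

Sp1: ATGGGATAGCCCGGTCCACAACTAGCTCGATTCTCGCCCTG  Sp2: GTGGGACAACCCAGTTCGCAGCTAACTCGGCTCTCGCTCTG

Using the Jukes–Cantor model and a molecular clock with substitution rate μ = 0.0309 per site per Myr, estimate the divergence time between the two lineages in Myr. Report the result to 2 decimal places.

5.37

The sequences differ at 11 of 41 sites, so p = 11/41 ≈ 0.268293.
d = −(3/4) ln(1 − 4p/3) = −0.75 ln(1 − 0.357724) = −0.75 ln(0.642276)
  = −0.75 × (-0.442737) = 0.332053 substitutions/site.
Under a molecular clock d = 2μt, so t = d/(2μ) = 0.332053 / (2 × 0.0309) = 5.37 Myr.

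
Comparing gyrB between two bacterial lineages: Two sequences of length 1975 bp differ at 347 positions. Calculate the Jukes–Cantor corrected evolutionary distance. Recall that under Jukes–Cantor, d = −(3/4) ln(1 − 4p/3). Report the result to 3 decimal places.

p = 347/1975 ≈ 0.175696.
d = −(3/4) ln(1 − 4p/3) = −0.75 ln(1 − 0.234261) = −0.75 ln(0.765739)
  = −0.75 × (-0.266914) = 0.200186 substitutions/site.

0.200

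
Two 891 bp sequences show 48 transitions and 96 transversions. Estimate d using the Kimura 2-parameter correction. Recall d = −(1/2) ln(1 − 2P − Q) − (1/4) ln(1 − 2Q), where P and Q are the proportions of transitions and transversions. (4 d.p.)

P = 48/891 ≈ 0.053872 and Q = 96/891 ≈ 0.107744.
Under the Kimura two-parameter model, d = −½ ln(1 − 2P − Q) − ¼ ln(1 − 2Q).
1 − 2P − Q = 0.784512, giving −½ ln(0.784512) = 0.121347.
1 − 2Q = 0.784512, giving −¼ ln(0.784512) = 0.060673.
d = 0.121347 + 0.060673 = 0.182020.

0.1820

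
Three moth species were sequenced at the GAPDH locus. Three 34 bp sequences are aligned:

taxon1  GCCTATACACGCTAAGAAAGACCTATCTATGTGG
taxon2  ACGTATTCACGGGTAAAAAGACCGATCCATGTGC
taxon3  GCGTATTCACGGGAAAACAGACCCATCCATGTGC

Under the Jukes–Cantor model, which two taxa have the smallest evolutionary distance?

taxon1–taxon2: 10/34 differ, p = 0.294, d = 0.373.
taxon1–taxon3: 9/34 differ, p = 0.265, d = 0.326.
taxon2–taxon3: 4/34 differ, p = 0.118, d = 0.128.
The smallest distance is between taxon2 and taxon3.

taxon2 and taxon3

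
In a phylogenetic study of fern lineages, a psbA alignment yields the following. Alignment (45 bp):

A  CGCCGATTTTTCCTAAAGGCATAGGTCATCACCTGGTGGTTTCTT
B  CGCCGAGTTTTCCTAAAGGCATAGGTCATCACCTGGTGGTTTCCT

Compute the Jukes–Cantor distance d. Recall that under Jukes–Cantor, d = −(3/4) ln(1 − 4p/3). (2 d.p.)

The sequences differ at 2 of 45 sites (7, 44), so p = 2/45 ≈ 0.044444.
d = −(3/4) ln(1 − 4p/3) = −0.75 ln(1 − 0.059259) = −0.75 ln(0.940741)
  = −0.75 × (-0.061087) = 0.045815 substitutions/site.

0.05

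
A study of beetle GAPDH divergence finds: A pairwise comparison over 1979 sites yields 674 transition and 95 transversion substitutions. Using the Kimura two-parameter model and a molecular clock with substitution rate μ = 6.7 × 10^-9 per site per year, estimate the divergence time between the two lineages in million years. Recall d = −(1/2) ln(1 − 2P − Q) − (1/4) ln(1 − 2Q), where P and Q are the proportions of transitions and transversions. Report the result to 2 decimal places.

50.62

P = 674/1979 ≈ 0.340576 and Q = 95/1979 ≈ 0.048004.
Under the Kimura two-parameter model, d = −½ ln(1 − 2P − Q) − ¼ ln(1 − 2Q).
1 − 2P − Q = 0.270844, giving −½ ln(0.270844) = 0.653106.
1 − 2Q = 0.903992, giving −¼ ln(0.903992) = 0.025234.
d = 0.653106 + 0.025234 = 0.678340.
Under a molecular clock d = 2μt, so t = d/(2μ) = 0.678340 / (2 × 6.7 × 10^-9) = 50.62 million years.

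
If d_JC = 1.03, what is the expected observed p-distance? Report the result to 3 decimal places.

0.560

p = (3/4)(1 − e^(−4d/3)) = 0.75 × (1 − e^(-1.373333)) = 0.75 × (1 − 0.253261) = 0.560054.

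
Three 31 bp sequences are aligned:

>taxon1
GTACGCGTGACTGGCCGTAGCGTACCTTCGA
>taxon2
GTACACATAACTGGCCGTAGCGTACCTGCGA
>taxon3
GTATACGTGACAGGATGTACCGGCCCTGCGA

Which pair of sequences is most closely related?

taxon1–taxon2: 4/31 differ, p = 0.129, d = 0.142.
taxon1–taxon3: 9/31 differ, p = 0.290, d = 0.367.
taxon2–taxon3: 9/31 differ, p = 0.290, d = 0.367.
The smallest distance is between taxon1 and taxon2.

taxon1 and taxon2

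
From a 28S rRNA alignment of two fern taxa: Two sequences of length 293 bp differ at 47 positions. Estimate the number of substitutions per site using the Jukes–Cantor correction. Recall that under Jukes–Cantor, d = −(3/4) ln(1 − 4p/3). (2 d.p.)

0.18

p = 47/293 ≈ 0.16041.
d = −(3/4) ln(1 − 4p/3) = −0.75 ln(1 − 0.21388) = −0.75 ln(0.78612)
  = −0.75 × (-0.240646) = 0.180485 substitutions/site.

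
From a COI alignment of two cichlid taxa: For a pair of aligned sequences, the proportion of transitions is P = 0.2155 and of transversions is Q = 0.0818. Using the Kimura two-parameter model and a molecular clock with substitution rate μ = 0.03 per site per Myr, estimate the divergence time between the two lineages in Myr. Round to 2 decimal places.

6.74

Under the Kimura two-parameter model, d = −½ ln(1 − 2P − Q) − ¼ ln(1 − 2Q).
1 − 2P − Q = 0.4872, giving −½ ln(0.4872) = 0.359540.
1 − 2Q = 0.8364, giving −¼ ln(0.8364) = 0.044662.
d = 0.359540 + 0.044662 = 0.404202.
Under a molecular clock d = 2μt, so t = d/(2μ) = 0.404202 / (2 × 0.03) = 6.74 Myr.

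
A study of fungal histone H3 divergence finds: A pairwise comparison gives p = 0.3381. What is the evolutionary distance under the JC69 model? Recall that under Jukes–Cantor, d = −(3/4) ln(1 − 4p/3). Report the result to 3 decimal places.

d = −(3/4) ln(1 − 4p/3) = −0.75 ln(1 − 0.4508) = −0.75 ln(0.5492)
  = −0.75 × (-0.599293) = 0.449470 substitutions/site.

0.449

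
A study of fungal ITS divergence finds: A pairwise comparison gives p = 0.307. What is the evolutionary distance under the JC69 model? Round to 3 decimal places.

0.395

d = −(3/4) ln(1 − 4p/3) = −0.75 ln(1 − 0.409333) = −0.75 ln(0.590667)
  = −0.75 × (-0.526503) = 0.394877 substitutions/site.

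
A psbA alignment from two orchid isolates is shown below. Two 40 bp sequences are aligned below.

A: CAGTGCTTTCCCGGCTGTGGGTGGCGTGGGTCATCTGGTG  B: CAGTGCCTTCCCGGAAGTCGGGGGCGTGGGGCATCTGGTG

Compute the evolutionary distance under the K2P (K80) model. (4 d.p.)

0.1681

Of 40 sites, 1 differences are transitions and 5 are transversions, so P = 1/40 = 0.025 and Q = 5/40 = 0.125.
Under the Kimura two-parameter model, d = −½ ln(1 − 2P − Q) − ¼ ln(1 − 2Q).
1 − 2P − Q = 0.825, giving −½ ln(0.825) = 0.096186.
1 − 2Q = 0.75, giving −¼ ln(0.75) = 0.071921.
d = 0.096186 + 0.071921 = 0.168107.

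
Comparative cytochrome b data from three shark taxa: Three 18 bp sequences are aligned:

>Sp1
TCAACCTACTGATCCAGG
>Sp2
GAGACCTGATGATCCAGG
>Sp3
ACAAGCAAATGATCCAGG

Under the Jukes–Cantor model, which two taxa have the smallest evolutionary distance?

Sp1–Sp2: 5/18 differ, p = 0.278, d = 0.347.
Sp1–Sp3: 4/18 differ, p = 0.222, d = 0.264.
Sp2–Sp3: 6/18 differ, p = 0.333, d = 0.441.
The smallest distance is between Sp1 and Sp3.

Sp1 and Sp3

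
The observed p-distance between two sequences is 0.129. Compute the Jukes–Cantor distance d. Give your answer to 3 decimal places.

0.142

d = −(3/4) ln(1 − 4p/3) = −0.75 ln(1 − 0.172) = −0.75 ln(0.828)
  = −0.75 × (-0.188742) = 0.141557 substitutions/site.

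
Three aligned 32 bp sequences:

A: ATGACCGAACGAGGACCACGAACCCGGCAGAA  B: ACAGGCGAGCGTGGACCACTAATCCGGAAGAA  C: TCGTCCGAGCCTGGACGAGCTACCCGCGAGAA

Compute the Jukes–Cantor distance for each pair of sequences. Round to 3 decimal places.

d(A,B) = 0.353, d(A,C) = 0.520, d(B,C) = 0.520

A–B: 9/32 sites differ → p = 0.28125, d = −0.75 ln(1 − 0.375) = 0.352503 ≈ 0.353.
A–C: 12/32 sites differ → p = 0.375, d = −0.75 ln(1 − 0.5) = 0.519860 ≈ 0.520.
B–C: 12/32 sites differ → p = 0.375, d = −0.75 ln(1 − 0.5) = 0.519860 ≈ 0.520.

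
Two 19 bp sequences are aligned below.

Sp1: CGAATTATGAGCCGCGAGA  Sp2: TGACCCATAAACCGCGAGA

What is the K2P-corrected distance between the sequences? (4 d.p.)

0.4603

Of 19 sites, 5 differences are transitions and 1 are transversions, so P = 5/19 ≈ 0.263158 and Q = 1/19 ≈ 0.052632.
Under the Kimura two-parameter model, d = −½ ln(1 − 2P − Q) − ¼ ln(1 − 2Q).
1 − 2P − Q = 0.421052, giving −½ ln(0.421052) = 0.432499.
1 − 2Q = 0.894736, giving −¼ ln(0.894736) = 0.027807.
d = 0.432499 + 0.027807 = 0.460306.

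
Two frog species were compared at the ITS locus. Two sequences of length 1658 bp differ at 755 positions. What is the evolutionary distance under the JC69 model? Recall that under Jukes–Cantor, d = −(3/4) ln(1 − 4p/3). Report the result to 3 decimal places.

p = 755/1658 ≈ 0.455368.
d = −(3/4) ln(1 − 4p/3) = −0.75 ln(1 − 0.607157) = −0.75 ln(0.392843)
  = −0.75 × (-0.934345) = 0.700759 substitutions/site.

0.701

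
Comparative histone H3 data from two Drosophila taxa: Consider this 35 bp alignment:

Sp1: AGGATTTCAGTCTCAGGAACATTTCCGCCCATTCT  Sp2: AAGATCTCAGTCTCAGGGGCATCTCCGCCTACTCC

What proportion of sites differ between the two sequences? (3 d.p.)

0.229

The sequences differ at 8 of 35 positions (sites 2, 6, 18, 19, 23, 30, 32, 35).
p = 8/35 = 0.228571… ≈ 0.229 (to 3 d.p.).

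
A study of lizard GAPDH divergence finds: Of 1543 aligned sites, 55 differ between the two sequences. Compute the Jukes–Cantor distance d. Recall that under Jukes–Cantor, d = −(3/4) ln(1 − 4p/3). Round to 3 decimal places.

p = 55/1543 ≈ 0.035645.
d = −(3/4) ln(1 − 4p/3) = −0.75 ln(1 − 0.047527) = −0.75 ln(0.952473)
  = −0.75 × (-0.048694) = 0.036521 substitutions/site.

0.037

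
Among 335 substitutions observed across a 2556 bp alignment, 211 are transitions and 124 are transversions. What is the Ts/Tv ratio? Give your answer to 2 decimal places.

1.70

R = 211/124 = 1.701612… ≈ 1.70 (to 2 d.p.).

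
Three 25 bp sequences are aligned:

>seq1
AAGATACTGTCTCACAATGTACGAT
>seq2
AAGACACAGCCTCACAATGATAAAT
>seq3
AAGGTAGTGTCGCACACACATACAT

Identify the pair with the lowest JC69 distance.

seq1 and seq2

seq1–seq2: 7/25 differ, p = 0.280, d = 0.351.
seq1–seq3: 10/25 differ, p = 0.400, d = 0.572.
seq2–seq3: 10/25 differ, p = 0.400, d = 0.572.
The smallest distance is between seq1 and seq2.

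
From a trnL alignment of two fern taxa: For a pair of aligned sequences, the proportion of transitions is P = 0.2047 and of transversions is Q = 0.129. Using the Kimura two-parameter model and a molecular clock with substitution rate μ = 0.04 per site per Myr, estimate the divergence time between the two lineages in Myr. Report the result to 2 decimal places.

5.76

Under the Kimura two-parameter model, d = −½ ln(1 − 2P − Q) − ¼ ln(1 − 2Q).
1 − 2P − Q = 0.4616, giving −½ ln(0.4616) = 0.386528.
1 − 2Q = 0.742, giving −¼ ln(0.742) = 0.074602.
d = 0.386528 + 0.074602 = 0.461130.
Under a molecular clock d = 2μt, so t = d/(2μ) = 0.461130 / (2 × 0.04) = 5.76 Myr.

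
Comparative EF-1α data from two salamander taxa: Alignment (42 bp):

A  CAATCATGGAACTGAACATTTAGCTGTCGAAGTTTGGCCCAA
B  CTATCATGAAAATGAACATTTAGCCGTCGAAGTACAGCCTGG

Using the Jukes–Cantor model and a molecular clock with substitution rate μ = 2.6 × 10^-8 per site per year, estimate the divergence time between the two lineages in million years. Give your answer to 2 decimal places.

The sequences differ at 10 of 42 sites (2, 9, 12, 25, 34, 35, 36, 40, 41, 42), so p = 10/42 ≈ 0.238095.
d = −(3/4) ln(1 − 4p/3) = −0.75 ln(1 − 0.31746) = −0.75 ln(0.68254)
  = −0.75 × (-0.381934) = 0.286451 substitutions/site.
Under a molecular clock d = 2μt, so t = d/(2μ) = 0.286451 / (2 × 2.6 × 10^-8) = 5.51 million years.

5.51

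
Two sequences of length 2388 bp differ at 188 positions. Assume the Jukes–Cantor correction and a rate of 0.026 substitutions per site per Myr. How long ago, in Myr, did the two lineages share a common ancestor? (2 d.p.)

p = 188/2388 ≈ 0.078727.
d = −(3/4) ln(1 − 4p/3) = −0.75 ln(1 − 0.104969) = −0.75 ln(0.895031)
  = −0.75 × (-0.110897) = 0.083173 substitutions/site.
Under a molecular clock d = 2μt, so t = d/(2μ) = 0.083173 / (2 × 0.026) = 1.60 Myr.

1.60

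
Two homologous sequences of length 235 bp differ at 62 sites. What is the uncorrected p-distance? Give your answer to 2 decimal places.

0.26

p = 62/235 = 0.263829… ≈ 0.26 (to 2 d.p.).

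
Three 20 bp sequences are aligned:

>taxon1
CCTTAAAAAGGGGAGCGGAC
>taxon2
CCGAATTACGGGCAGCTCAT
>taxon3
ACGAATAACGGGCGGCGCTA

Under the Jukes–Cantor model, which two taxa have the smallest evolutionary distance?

taxon1–taxon2: 9/20 differ, p = 0.450, d = 0.687.
taxon1–taxon3: 10/20 differ, p = 0.500, d = 0.824.
taxon2–taxon3: 6/20 differ, p = 0.300, d = 0.383.
The smallest distance is between taxon2 and taxon3.

taxon2 and taxon3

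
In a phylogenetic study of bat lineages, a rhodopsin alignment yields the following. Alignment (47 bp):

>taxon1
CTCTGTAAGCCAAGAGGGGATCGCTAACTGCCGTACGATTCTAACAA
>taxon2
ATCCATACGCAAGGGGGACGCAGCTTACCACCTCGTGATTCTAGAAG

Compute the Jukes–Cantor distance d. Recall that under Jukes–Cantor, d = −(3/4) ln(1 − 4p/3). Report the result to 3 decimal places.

The sequences differ at 22 of 47 sites, so p = 22/47 ≈ 0.468085.
d = −(3/4) ln(1 − 4p/3) = −0.75 ln(1 − 0.624113) = −0.75 ln(0.375887)
  = −0.75 × (-0.978467) = 0.733850 substitutions/site.

0.734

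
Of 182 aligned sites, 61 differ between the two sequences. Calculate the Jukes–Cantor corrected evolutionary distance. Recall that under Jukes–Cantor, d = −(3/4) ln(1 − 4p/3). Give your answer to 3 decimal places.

p = 61/182 ≈ 0.335165.
d = −(3/4) ln(1 − 4p/3) = −0.75 ln(1 − 0.446887) = −0.75 ln(0.553113)
  = −0.75 × (-0.592193) = 0.444145 substitutions/site.

0.444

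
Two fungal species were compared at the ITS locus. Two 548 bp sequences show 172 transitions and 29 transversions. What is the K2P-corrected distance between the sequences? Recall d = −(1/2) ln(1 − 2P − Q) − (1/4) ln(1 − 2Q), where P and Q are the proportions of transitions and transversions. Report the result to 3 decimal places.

P = 172/548 ≈ 0.313869 and Q = 29/548 ≈ 0.05292.
Under the Kimura two-parameter model, d = −½ ln(1 − 2P − Q) − ¼ ln(1 − 2Q).
1 − 2P − Q = 0.319342, giving −½ ln(0.319342) = 0.570746.
1 − 2Q = 0.89416, giving −¼ ln(0.89416) = 0.027968.
d = 0.570746 + 0.027968 = 0.598714.

0.599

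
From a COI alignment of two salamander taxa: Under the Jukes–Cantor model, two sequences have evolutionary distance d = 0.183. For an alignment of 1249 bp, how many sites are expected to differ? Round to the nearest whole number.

203

Invert JC69: p = (3/4)(1 − e^(−4d/3)) = 0.75 × (1 − e^(-0.244)) = 0.75 × (1 − 0.783488) = 0.162384.
Expected differing sites = pL ≈ 0.162384 × 1249 = 202.817616 ≈ 203.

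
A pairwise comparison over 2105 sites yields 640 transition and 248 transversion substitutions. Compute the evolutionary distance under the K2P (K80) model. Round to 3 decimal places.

0.714

P = 640/2105 ≈ 0.304038 and Q = 248/2105 ≈ 0.117815.
Under the Kimura two-parameter model, d = −½ ln(1 − 2P − Q) − ¼ ln(1 − 2Q).
1 − 2P − Q = 0.274109, giving −½ ln(0.274109) = 0.647115.
1 − 2Q = 0.76437, giving −¼ ln(0.76437) = 0.067176.
d = 0.647115 + 0.067176 = 0.714291.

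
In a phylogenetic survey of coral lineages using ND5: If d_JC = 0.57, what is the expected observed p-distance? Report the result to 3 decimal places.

p = (3/4)(1 − e^(−4d/3)) = 0.75 × (1 − e^(-0.76)) = 0.75 × (1 − 0.467666) = 0.399251.

0.399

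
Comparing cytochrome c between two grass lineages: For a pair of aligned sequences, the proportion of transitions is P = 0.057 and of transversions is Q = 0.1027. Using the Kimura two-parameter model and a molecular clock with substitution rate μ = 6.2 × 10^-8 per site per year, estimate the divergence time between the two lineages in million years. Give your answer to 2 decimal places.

Under the Kimura two-parameter model, d = −½ ln(1 − 2P − Q) − ¼ ln(1 − 2Q).
1 − 2P − Q = 0.7833, giving −½ ln(0.7833) = 0.122120.
1 − 2Q = 0.7946, giving −¼ ln(0.7946) = 0.057479.
d = 0.122120 + 0.057479 = 0.179599.
Under a molecular clock d = 2μt, so t = d/(2μ) = 0.179599 / (2 × 6.2 × 10^-8) = 1.45 million years.

1.45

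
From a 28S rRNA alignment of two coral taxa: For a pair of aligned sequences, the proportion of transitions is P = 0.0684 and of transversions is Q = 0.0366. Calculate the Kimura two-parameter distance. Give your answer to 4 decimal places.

Under the Kimura two-parameter model, d = −½ ln(1 − 2P − Q) − ¼ ln(1 − 2Q).
1 − 2P − Q = 0.8266, giving −½ ln(0.8266) = 0.095217.
1 − 2Q = 0.9268, giving −¼ ln(0.9268) = 0.019004.
d = 0.095217 + 0.019004 = 0.114221.

0.1142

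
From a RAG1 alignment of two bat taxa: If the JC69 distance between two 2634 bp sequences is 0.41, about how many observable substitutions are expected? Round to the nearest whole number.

Invert JC69: p = (3/4)(1 − e^(−4d/3)) = 0.75 × (1 − e^(-0.546667)) = 0.75 × (1 − 0.578876) = 0.315843.
Expected differing sites = pL ≈ 0.315843 × 2634 = 831.930462 ≈ 832.

832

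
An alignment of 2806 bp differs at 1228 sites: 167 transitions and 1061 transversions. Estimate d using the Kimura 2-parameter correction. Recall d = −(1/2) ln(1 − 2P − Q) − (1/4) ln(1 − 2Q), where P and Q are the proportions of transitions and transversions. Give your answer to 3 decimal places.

0.697

P = 167/2806 ≈ 0.059515 and Q = 1061/2806 ≈ 0.378118.
Under the Kimura two-parameter model, d = −½ ln(1 − 2P − Q) − ¼ ln(1 − 2Q).
1 − 2P − Q = 0.502852, giving −½ ln(0.502852) = 0.343730.
1 − 2Q = 0.243764, giving −¼ ln(0.243764) = 0.352889.
d = 0.343730 + 0.352889 = 0.696619.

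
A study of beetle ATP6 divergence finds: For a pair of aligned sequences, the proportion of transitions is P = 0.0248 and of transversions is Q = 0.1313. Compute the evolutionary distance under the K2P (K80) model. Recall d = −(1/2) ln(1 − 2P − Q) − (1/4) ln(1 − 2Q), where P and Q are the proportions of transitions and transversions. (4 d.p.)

0.1759

Under the Kimura two-parameter model, d = −½ ln(1 − 2P − Q) − ¼ ln(1 − 2Q).
1 − 2P − Q = 0.8191, giving −½ ln(0.8191) = 0.099775.
1 − 2Q = 0.7374, giving −¼ ln(0.7374) = 0.076156.
d = 0.099775 + 0.076156 = 0.175931.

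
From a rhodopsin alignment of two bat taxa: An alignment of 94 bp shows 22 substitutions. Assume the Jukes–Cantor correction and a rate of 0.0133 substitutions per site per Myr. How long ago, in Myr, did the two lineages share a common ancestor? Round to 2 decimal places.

p = 22/94 ≈ 0.234043.
d = −(3/4) ln(1 − 4p/3) = −0.75 ln(1 − 0.312057) = −0.75 ln(0.687943)
  = −0.75 × (-0.374049) = 0.280537 substitutions/site.
Under a molecular clock d = 2μt, so t = d/(2μ) = 0.280537 / (2 × 0.0133) = 10.55 Myr.

10.55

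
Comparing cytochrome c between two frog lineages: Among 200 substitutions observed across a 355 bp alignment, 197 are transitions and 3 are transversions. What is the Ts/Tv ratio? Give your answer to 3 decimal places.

65.667

R = 197/3 = 65.666666… ≈ 65.667 (to 3 d.p.).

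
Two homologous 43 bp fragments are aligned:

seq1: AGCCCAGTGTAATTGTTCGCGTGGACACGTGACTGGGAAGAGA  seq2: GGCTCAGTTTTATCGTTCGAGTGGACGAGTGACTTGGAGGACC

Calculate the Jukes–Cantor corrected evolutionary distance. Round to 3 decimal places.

0.349

The sequences differ at 12 of 43 sites, so p = 12/43 ≈ 0.27907.
d = −(3/4) ln(1 − 4p/3) = −0.75 ln(1 − 0.372093) = −0.75 ln(0.627907)
  = −0.75 × (-0.465363) = 0.349022 substitutions/site.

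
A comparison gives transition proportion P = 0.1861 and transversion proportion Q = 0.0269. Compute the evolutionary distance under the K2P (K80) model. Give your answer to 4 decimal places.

Under the Kimura two-parameter model, d = −½ ln(1 − 2P − Q) − ¼ ln(1 − 2Q).
1 − 2P − Q = 0.6009, giving −½ ln(0.6009) = 0.254663.
1 − 2Q = 0.9462, giving −¼ ln(0.9462) = 0.013825.
d = 0.254663 + 0.013825 = 0.268488.

0.2685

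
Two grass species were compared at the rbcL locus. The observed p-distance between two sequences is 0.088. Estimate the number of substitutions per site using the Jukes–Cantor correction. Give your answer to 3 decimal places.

d = −(3/4) ln(1 − 4p/3) = −0.75 ln(1 − 0.117333) = −0.75 ln(0.882667)
  = −0.75 × (-0.124807) = 0.093605 substitutions/site.

0.094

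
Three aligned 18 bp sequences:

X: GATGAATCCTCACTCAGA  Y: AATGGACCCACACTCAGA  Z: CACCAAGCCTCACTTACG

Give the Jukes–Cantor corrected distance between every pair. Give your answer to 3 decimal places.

d(X,Y) = 0.264, d(X,Z) = 0.548, d(Y,Z) = 0.824

X–Y: 4/18 sites differ → p ≈ 0.222222, d = −0.75 ln(1 − 0.296296) = 0.263548 ≈ 0.264.
X–Z: 7/18 sites differ → p ≈ 0.388889, d = −0.75 ln(1 − 0.518519) = 0.548166 ≈ 0.548.
Y–Z: 9/18 sites differ → p = 0.5, d = −0.75 ln(1 − 0.666667) = 0.823960 ≈ 0.824.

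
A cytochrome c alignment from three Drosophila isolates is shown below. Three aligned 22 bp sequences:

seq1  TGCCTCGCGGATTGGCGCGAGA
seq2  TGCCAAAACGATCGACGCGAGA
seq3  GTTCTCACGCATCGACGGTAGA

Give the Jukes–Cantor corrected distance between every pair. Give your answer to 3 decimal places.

seq1–seq2: 7/22 sites differ → p ≈ 0.318182, d = −0.75 ln(1 − 0.424243) = 0.414052 ≈ 0.414.
seq1–seq3: 9/22 sites differ → p ≈ 0.409091, d = −0.75 ln(1 − 0.545455) = 0.591344 ≈ 0.591.
seq2–seq3: 10/22 sites differ → p ≈ 0.454545, d = −0.75 ln(1 − 0.60606) = 0.698667 ≈ 0.699.

d(seq1,seq2) = 0.414, d(seq1,seq3) = 0.591, d(seq2,seq3) = 0.699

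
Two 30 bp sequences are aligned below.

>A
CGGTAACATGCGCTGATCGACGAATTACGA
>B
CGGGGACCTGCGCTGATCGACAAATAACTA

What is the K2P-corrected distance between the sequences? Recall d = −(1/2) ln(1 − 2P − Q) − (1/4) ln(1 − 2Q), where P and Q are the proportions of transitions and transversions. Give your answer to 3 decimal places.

Of 30 sites, 2 differences are transitions and 4 are transversions, so P = 2/30 ≈ 0.066667 and Q = 4/30 ≈ 0.133333.
Under the Kimura two-parameter model, d = −½ ln(1 − 2P − Q) − ¼ ln(1 − 2Q).
1 − 2P − Q = 0.733333, giving −½ ln(0.733333) = 0.155078.
1 − 2Q = 0.733334, giving −¼ ln(0.733334) = 0.077539.
d = 0.155078 + 0.077539 = 0.232617.

0.233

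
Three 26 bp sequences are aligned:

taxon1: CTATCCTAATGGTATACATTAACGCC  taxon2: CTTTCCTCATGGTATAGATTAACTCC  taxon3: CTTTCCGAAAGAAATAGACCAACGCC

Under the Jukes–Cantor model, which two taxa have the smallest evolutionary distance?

taxon1–taxon2: 4/26 differ, p = 0.154, d = 0.172.
taxon1–taxon3: 8/26 differ, p = 0.308, d = 0.396.
taxon2–taxon3: 8/26 differ, p = 0.308, d = 0.396.
The smallest distance is between taxon1 and taxon2.

taxon1 and taxon2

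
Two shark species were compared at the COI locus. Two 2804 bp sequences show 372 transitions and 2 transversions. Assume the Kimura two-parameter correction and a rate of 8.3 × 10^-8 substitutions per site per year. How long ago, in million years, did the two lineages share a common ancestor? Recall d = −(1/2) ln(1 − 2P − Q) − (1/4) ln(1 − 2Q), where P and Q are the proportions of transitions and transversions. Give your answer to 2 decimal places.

0.93

P = 372/2804 ≈ 0.132668 and Q = 2/2804 ≈ 0.000713.
Under the Kimura two-parameter model, d = −½ ln(1 − 2P − Q) − ¼ ln(1 − 2Q).
1 − 2P − Q = 0.733951, giving −½ ln(0.733951) = 0.154657.
1 − 2Q = 0.998574, giving −¼ ln(0.998574) = 0.000357.
d = 0.154657 + 0.000357 = 0.155014.
Under a molecular clock d = 2μt, so t = d/(2μ) = 0.155014 / (2 × 8.3 × 10^-8) = 0.93 million years.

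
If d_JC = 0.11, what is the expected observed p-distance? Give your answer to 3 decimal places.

p = (3/4)(1 − e^(−4d/3)) = 0.75 × (1 − e^(-0.146667)) = 0.75 × (1 − 0.863582) = 0.102314.

0.102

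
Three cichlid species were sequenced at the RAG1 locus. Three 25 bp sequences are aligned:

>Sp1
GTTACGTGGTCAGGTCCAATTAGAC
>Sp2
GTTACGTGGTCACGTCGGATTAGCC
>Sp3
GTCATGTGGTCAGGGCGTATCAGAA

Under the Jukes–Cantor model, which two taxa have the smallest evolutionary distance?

Sp1 and Sp2

Sp1–Sp2: 4/25 differ, p = 0.160, d = 0.180.
Sp1–Sp3: 7/25 differ, p = 0.280, d = 0.351.
Sp2–Sp3: 8/25 differ, p = 0.320, d = 0.417.
The smallest distance is between Sp1 and Sp2.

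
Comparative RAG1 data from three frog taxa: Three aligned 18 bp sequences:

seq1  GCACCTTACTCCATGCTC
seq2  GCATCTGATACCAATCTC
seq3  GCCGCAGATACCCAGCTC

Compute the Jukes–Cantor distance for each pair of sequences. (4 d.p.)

seq1–seq2: 6/18 sites differ → p ≈ 0.333333, d = −0.75 ln(1 − 0.444444) = 0.440839 ≈ 0.4408.
seq1–seq3: 8/18 sites differ → p ≈ 0.444444, d = −0.75 ln(1 − 0.592592) = 0.673455 ≈ 0.6735.
seq2–seq3: 5/18 sites differ → p ≈ 0.277778, d = −0.75 ln(1 − 0.370371) = 0.346968 ≈ 0.3470.

d(seq1,seq2) = 0.4408, d(seq1,seq3) = 0.6735, d(seq2,seq3) = 0.3470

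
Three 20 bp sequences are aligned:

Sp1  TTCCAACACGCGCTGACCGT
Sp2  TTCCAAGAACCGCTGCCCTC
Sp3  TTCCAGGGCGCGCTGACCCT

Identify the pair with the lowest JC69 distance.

Sp1 and Sp3

Sp1–Sp2: 6/20 differ, p = 0.300, d = 0.383.
Sp1–Sp3: 4/20 differ, p = 0.200, d = 0.233.
Sp2–Sp3: 7/20 differ, p = 0.350, d = 0.471.
The smallest distance is between Sp1 and Sp3.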